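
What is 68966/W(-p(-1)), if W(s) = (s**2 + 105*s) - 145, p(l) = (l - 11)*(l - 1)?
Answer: -68966/2089 ≈ -33.014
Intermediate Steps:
p(l) = (-1 + l)*(-11 + l) (p(l) = (-11 + l)*(-1 + l) = (-1 + l)*(-11 + l))
W(s) = -145 + s**2 + 105*s
68966/W(-p(-1)) = 68966/(-145 + (-(11 + (-1)**2 - 12*(-1)))**2 + 105*(-(11 + (-1)**2 - 12*(-1)))) = 68966/(-145 + (-(11 + 1 + 12))**2 + 105*(-(11 + 1 + 12))) = 68966/(-145 + (-1*24)**2 + 105*(-1*24)) = 68966/(-145 + (-24)**2 + 105*(-24)) = 68966/(-145 + 576 - 2520) = 68966/(-2089) = 68966*(-1/2089) = -68966/2089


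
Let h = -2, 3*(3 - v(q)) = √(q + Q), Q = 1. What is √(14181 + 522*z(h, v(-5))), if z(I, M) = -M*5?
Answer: √(6351 + 1740*I) ≈ 80.424 + 10.818*I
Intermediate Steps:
v(q) = 3 - √(1 + q)/3 (v(q) = 3 - √(q + 1)/3 = 3 - √(1 + q)/3)
z(I, M) = -5*M
√(14181 + 522*z(h, v(-5))) = √(14181 + 522*(-5*(3 - √(1 - 5)/3))) = √(14181 + 522*(-5*(3 - 2*I/3))) = √(14181 + 522*(-15 + 10*I/3)) = √(14181 + (-7830 + 1740*I)) = √(6351 + 1740*I)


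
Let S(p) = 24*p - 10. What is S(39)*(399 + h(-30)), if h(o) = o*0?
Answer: 369474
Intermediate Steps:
h(o) = 0
S(p) = -10 + 24*p
S(39)*(399 + h(-30)) = (-10 + 24*39)*(399 + 0) = (-10 + 936)*399 = 926*399 = 369474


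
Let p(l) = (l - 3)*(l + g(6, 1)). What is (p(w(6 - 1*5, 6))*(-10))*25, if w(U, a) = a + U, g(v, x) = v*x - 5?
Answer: -8000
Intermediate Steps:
g(v, x) = -5 + v*x
w(U, a) = U + a
p(l) = (1 + l)*(-3 + l) (p(l) = (l - 3)*(l + (-5 + 6*1)) = (-3 + l)*(l + (-5 + 6)) = (-3 + l)*(l + 1) = (-3 + l)*(1 + l) = (1 + l)*(-3 + l))
(p(w(6 - 1*5, 6))*(-10))*25 = ((-3 + ((6 - 1*5) + 6)² - 2*((6 - 1*5) + 6))*(-10))*25 = ((-3 + ((6 - 5) + 6)² - 2*((6 - 5) + 6))*(-10))*25 = ((-3 + (1 + 6)² - 2*(1 + 6))*(-10))*25 = ((-3 + 7² - 2*7)*(-10))*25 = ((-3 + 49 - 14)*(-10))*25 = (32*(-10))*25 = -320*25 = -8000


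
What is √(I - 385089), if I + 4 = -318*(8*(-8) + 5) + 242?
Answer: I*√366089 ≈ 605.05*I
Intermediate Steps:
I = 19000 (I = -4 + (-318*(8*(-8) + 5) + 242) = -4 + (-318*(-64 + 5) + 242) = -4 + (-318*(-59) + 242) = -4 + (18762 + 242) = -4 + 19004 = 19000)
√(I - 385089) = √(19000 - 385089) = √(-366089) = I*√366089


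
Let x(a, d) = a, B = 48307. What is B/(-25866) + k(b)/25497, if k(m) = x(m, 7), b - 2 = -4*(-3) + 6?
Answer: -136796251/73278378 ≈ -1.8668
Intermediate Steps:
b = 20 (b = 2 + (-4*(-3) + 6) = 2 + (12 + 6) = 2 + 18 = 20)
k(m) = m
B/(-25866) + k(b)/25497 = 48307/(-25866) + 20/25497 = 48307*(-1/25866) + 20*(1/25497) = -48307/25866 + 20/25497 = -136796251/73278378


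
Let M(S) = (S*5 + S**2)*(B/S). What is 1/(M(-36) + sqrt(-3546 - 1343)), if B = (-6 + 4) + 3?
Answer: -31/5850 - I*sqrt(4889)/5850 ≈ -0.0052991 - 0.011952*I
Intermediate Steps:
B = 1 (B = -2 + 3 = 1)
M(S) = (S**2 + 5*S)/S (M(S) = (S*5 + S**2)*(1/S) = (5*S + S**2)/S = (S**2 + 5*S)/S)
1/(M(-36) + sqrt(-3546 - 1343)) = 1/((5 - 36) + sqrt(-3546 - 1343)) = 1/(-31 + sqrt(-4889)) = 1/(-31 + I*sqrt(4889))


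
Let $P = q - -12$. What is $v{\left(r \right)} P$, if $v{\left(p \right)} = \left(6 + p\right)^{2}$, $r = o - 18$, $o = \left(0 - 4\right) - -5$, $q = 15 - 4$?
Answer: $2783$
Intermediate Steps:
$q = 11$ ($q = 15 - 4 = 11$)
$o = 1$ ($o = \left(0 - 4\right) + 5 = -4 + 5 = 1$)
$r = -17$ ($r = 1 - 18 = -17$)
$P = 23$ ($P = 11 - -12 = 11 + 12 = 23$)
$v{\left(r \right)} P = \left(6 - 17\right)^{2} \cdot 23 = \left(-11\right)^{2} \cdot 23 = 121 \cdot 23 = 2783$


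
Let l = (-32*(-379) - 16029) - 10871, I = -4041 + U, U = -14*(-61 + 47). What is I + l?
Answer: -18617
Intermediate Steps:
U = 196 (U = -14*(-14) = 196)
I = -3845 (I = -4041 + 196 = -3845)
l = -14772 (l = (12128 - 16029) - 10871 = -3901 - 10871 = -14772)
I + l = -3845 - 14772 = -18617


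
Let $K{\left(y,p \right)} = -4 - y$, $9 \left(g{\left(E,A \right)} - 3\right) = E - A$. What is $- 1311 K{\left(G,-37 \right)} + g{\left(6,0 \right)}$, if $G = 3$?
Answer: $\frac{27542}{3} \approx 9180.7$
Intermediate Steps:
$g{\left(E,A \right)} = 3 - \frac{A}{9} + \frac{E}{9}$ ($g{\left(E,A \right)} = 3 + \frac{E - A}{9} = 3 - \left(- \frac{E}{9} + \frac{A}{9}\right) = 3 - \frac{A}{9} + \frac{E}{9}$)
$- 1311 K{\left(G,-37 \right)} + g{\left(6,0 \right)} = - 1311 \left(-4 - 3\right) + \left(3 - 0 + \frac{1}{9} \cdot 6\right) = - 1311 \left(-4 - 3\right) + \left(3 + 0 + \frac{2}{3}\right) = \left(-1311\right) \left(-7\right) + \frac{11}{3} = 9177 + \frac{11}{3} = \frac{27542}{3}$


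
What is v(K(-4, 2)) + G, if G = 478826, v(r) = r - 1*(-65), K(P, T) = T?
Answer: 478893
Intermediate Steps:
v(r) = 65 + r (v(r) = r + 65 = 65 + r)
v(K(-4, 2)) + G = (65 + 2) + 478826 = 67 + 478826 = 478893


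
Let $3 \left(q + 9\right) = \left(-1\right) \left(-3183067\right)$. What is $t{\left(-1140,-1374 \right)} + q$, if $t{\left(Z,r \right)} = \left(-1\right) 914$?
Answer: $\frac{3180298}{3} \approx 1.0601 \cdot 10^{6}$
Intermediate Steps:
$t{\left(Z,r \right)} = -914$
$q = \frac{3183040}{3}$ ($q = -9 + \frac{\left(-1\right) \left(-3183067\right)}{3} = -9 + \frac{1}{3} \cdot 3183067 = -9 + \frac{3183067}{3} = \frac{3183040}{3} \approx 1.061 \cdot 10^{6}$)
$t{\left(-1140,-1374 \right)} + q = -914 + \frac{3183040}{3} = \frac{3180298}{3}$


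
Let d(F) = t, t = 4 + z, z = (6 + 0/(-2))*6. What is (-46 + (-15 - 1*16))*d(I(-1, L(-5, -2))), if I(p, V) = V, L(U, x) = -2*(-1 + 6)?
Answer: -3080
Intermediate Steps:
L(U, x) = -10 (L(U, x) = -2*5 = -10)
z = 36 (z = (6 + 0*(-½))*6 = (6 + 0)*6 = 6*6 = 36)
t = 40 (t = 4 + 36 = 40)
d(F) = 40
(-46 + (-15 - 1*16))*d(I(-1, L(-5, -2))) = (-46 + (-15 - 1*16))*40 = (-46 + (-15 - 16))*40 = (-46 - 31)*40 = -77*40 = -3080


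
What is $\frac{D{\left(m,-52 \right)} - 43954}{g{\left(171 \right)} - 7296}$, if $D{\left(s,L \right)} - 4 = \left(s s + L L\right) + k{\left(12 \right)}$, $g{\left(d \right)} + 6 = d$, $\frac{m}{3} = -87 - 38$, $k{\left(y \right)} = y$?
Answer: $- \frac{99391}{7131} \approx -13.938$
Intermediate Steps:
$m = -375$ ($m = 3 \left(-87 - 38\right) = 3 \left(-125\right) = -375$)
$g{\left(d \right)} = -6 + d$
$D{\left(s,L \right)} = 16 + L^{2} + s^{2}$ ($D{\left(s,L \right)} = 4 + \left(\left(s s + L L\right) + 12\right) = 4 + \left(\left(s^{2} + L^{2}\right) + 12\right) = 4 + \left(\left(L^{2} + s^{2}\right) + 12\right) = 4 + \left(12 + L^{2} + s^{2}\right) = 16 + L^{2} + s^{2}$)
$\frac{D{\left(m,-52 \right)} - 43954}{g{\left(171 \right)} - 7296} = \frac{\left(16 + \left(-52\right)^{2} + \left(-375\right)^{2}\right) - 43954}{\left(-6 + 171\right) - 7296} = \frac{\left(16 + 2704 + 140625\right) - 43954}{165 - 7296} = \frac{143345 - 43954}{-7131} = 99391 \left(- \frac{1}{7131}\right) = - \frac{99391}{7131}$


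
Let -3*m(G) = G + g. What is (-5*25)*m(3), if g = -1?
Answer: 250/3 ≈ 83.333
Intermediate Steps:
m(G) = 1/3 - G/3 (m(G) = -(G - 1)/3 = -(-1 + G)/3 = 1/3 - G/3)
(-5*25)*m(3) = (-5*25)*(1/3 - 1/3*3) = -125*(1/3 - 1) = -125*(-2/3) = 250/3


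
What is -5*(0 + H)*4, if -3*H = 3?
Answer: 20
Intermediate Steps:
H = -1 (H = -⅓*3 = -1)
-5*(0 + H)*4 = -5*(0 - 1)*4 = -(-5)*4 = -5*(-4) = 20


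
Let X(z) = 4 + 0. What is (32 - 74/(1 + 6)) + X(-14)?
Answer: 178/7 ≈ 25.429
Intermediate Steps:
X(z) = 4
(32 - 74/(1 + 6)) + X(-14) = (32 - 74/(1 + 6)) + 4 = (32 - 74/7) + 4 = 150/7 + 4 = 178/7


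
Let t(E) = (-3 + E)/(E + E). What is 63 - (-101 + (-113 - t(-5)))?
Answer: 1389/5 ≈ 277.80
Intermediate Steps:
t(E) = (-3 + E)/(2*E) (t(E) = (-3 + E)/((2*E)) = (-3 + E)*(1/(2*E)) = (-3 + E)/(2*E))
63 - (-101 + (-113 - t(-5))) = 63 - (-101 + (-113 - (-3 - 5)/(2*(-5)))) = 63 - (-101 + (-113 - (-1)*(-8)/(2*5))) = 63 - (-101 + (-113 - 1*⅘)) = 63 - (-101 + (-113 - ⅘)) = 63 - (-101 - 569/5) = 63 - 1*(-1074/5) = 63 + 1074/5 = 1389/5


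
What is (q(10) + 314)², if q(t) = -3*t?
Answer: 80656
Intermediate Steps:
(q(10) + 314)² = (-3*10 + 314)² = (-30 + 314)² = 284² = 80656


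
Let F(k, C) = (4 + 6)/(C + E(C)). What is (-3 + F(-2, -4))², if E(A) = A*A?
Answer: 169/36 ≈ 4.6944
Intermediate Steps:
E(A) = A²
F(k, C) = 10/(C + C²) (F(k, C) = (4 + 6)/(C + C²) = 10/(C + C²))
(-3 + F(-2, -4))² = (-3 + 10/(-4*(1 - 4)))² = (-3 + 10*(-¼)/(-3))² = (-3 + 10*(-¼)*(-⅓))² = (-3 + ⅚)² = (-13/6)² = 169/36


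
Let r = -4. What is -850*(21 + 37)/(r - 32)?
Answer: 12325/9 ≈ 1369.4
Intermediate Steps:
-850*(21 + 37)/(r - 32) = -850*(21 + 37)/(-4 - 32) = -49300/(-36) = -49300*(-1)/36 = -850*(-29/18) = 12325/9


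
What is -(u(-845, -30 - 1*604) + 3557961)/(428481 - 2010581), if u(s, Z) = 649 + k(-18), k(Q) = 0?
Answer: 355861/158210 ≈ 2.2493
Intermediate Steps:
u(s, Z) = 649 (u(s, Z) = 649 + 0 = 649)
-(u(-845, -30 - 1*604) + 3557961)/(428481 - 2010581) = -(649 + 3557961)/(428481 - 2010581) = -3558610/(-1582100) = -3558610*(-1)/1582100 = -1*(-355861/158210) = 355861/158210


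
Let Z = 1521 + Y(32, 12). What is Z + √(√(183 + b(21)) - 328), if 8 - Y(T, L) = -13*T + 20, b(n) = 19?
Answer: 1925 + √(-328 + √202) ≈ 1925.0 + 17.714*I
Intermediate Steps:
Y(T, L) = -12 + 13*T (Y(T, L) = 8 - (-13*T + 20) = 8 - (20 - 13*T) = 8 + (-20 + 13*T) = -12 + 13*T)
Z = 1925 (Z = 1521 + (-12 + 13*32) = 1521 + (-12 + 416) = 1521 + 404 = 1925)
Z + √(√(183 + b(21)) - 328) = 1925 + √(√(183 + 19) - 328) = 1925 + √(√202 - 328) = 1925 + √(-328 + √202)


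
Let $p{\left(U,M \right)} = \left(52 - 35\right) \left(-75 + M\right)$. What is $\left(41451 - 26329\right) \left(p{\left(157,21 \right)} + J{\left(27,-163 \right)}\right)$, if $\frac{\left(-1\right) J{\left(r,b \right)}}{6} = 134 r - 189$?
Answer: $-325002024$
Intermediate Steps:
$p{\left(U,M \right)} = -1275 + 17 M$ ($p{\left(U,M \right)} = 17 \left(-75 + M\right) = -1275 + 17 M$)
$J{\left(r,b \right)} = 1134 - 804 r$ ($J{\left(r,b \right)} = - 6 \left(134 r - 189\right) = - 6 \left(-189 + 134 r\right) = 1134 - 804 r$)
$\left(41451 - 26329\right) \left(p{\left(157,21 \right)} + J{\left(27,-163 \right)}\right) = \left(41451 - 26329\right) \left(\left(-1275 + 17 \cdot 21\right) + \left(1134 - 21708\right)\right) = 15122 \left(\left(-1275 + 357\right) + \left(1134 - 21708\right)\right) = 15122 \left(-918 - 20574\right) = 15122 \left(-21492\right) = -325002024$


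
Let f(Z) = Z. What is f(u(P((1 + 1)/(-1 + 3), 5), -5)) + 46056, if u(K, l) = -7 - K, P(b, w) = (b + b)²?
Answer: 46045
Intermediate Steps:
P(b, w) = 4*b² (P(b, w) = (2*b)² = 4*b²)
f(u(P((1 + 1)/(-1 + 3), 5), -5)) + 46056 = (-7 - 4*((1 + 1)/(-1 + 3))²) + 46056 = (-7 - 4*(2/2)²) + 46056 = (-7 - 4*(2*(½))²) + 46056 = (-7 - 4*1²) + 46056 = (-7 - 4) + 46056 = -11 + 46056 = 46045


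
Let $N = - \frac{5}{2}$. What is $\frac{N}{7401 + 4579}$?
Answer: $- \frac{1}{4792} \approx -0.00020868$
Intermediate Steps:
$N = - \frac{5}{2}$ ($N = \left(-5\right) \frac{1}{2} = - \frac{5}{2} \approx -2.5$)
$\frac{N}{7401 + 4579} = \frac{1}{7401 + 4579} \left(- \frac{5}{2}\right) = \frac{1}{11980} \left(- \frac{5}{2}\right) = - \frac{1}{4792}$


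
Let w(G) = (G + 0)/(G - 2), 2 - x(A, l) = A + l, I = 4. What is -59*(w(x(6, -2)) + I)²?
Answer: -4779/4 ≈ -1194.8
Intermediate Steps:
x(A, l) = 2 - A - l (x(A, l) = 2 - (A + l) = 2 + (-A - l) = 2 - A - l)
w(G) = G/(-2 + G)
-59*(w(x(6, -2)) + I)² = -59*((2 - 1*6 - 1*(-2))/(-2 + (2 - 1*6 - 1*(-2))) + 4)² = -59*((2 - 6 + 2)/(-2 + (2 - 6 + 2)) + 4)² = -59*(-2/(-2 - 2) + 4)² = -59*(-2/(-4) + 4)² = -59*(-2*(-¼) + 4)² = -59*(½ + 4)² = -59*(9/2)² = -59*81/4 = -4779/4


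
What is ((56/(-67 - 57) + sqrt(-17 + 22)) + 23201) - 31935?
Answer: -270768/31 + sqrt(5) ≈ -8732.2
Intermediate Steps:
((56/(-67 - 57) + sqrt(-17 + 22)) + 23201) - 31935 = ((56/(-124) + sqrt(5)) + 23201) - 31935 = ((-1/124*56 + sqrt(5)) + 23201) - 31935 = ((-14/31 + sqrt(5)) + 23201) - 31935 = (719217/31 + sqrt(5)) - 31935 = -270768/31 + sqrt(5)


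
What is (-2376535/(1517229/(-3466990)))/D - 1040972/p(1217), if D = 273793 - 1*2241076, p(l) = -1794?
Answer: 73626935486815912/127494403831899 ≈ 577.49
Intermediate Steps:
D = -1967283 (D = 273793 - 2241076 = -1967283)
(-2376535/(1517229/(-3466990)))/D - 1040972/p(1217) = -2376535/(1517229/(-3466990))/(-1967283) - 1040972/(-1794) = -2376535/(1517229*(-1/3466990))*(-1/1967283) - 1040972*(-1/1794) = -2376535/(-1517229/3466990)*(-1/1967283) + 520486/897 = -2376535*(-3466990/1517229)*(-1/1967283) + 520486/897 = (1177060439950/216747)*(-1/1967283) + 520486/897 = -1177060439950/426402688401 + 520486/897 = 73626935486815912/127494403831899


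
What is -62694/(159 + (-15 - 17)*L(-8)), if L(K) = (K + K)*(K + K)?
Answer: 62694/8033 ≈ 7.8046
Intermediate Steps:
L(K) = 4*K² (L(K) = (2*K)*(2*K) = 4*K²)
-62694/(159 + (-15 - 17)*L(-8)) = -62694/(159 + (-15 - 17)*(4*(-8)²)) = -62694/(159 - 128*64) = -62694/(159 - 32*256) = -62694/(159 - 8192) = -62694/(-8033) = -62694*(-1/8033) = 62694/8033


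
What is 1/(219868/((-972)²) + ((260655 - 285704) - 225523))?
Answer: -236196/59184049145 ≈ -3.9909e-6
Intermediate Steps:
1/(219868/((-972)²) + ((260655 - 285704) - 225523)) = 1/(219868/944784 + (-25049 - 225523)) = 1/(219868*(1/944784) - 250572) = 1/(54967/236196 - 250572) = 1/(-59184049145/236196) = -236196/59184049145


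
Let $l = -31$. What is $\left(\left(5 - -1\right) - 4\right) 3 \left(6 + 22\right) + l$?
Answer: $137$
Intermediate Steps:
$\left(\left(5 - -1\right) - 4\right) 3 \left(6 + 22\right) + l = \left(\left(5 - -1\right) - 4\right) 3 \left(6 + 22\right) - 31 = \left(\left(5 + 1\right) - 4\right) 3 \cdot 28 - 31 = \left(6 - 4\right) 3 \cdot 28 - 31 = 2 \cdot 3 \cdot 28 - 31 = 6 \cdot 28 - 31 = 168 - 31 = 137$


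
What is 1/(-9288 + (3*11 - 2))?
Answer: -1/9257 ≈ -0.00010803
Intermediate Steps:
1/(-9288 + (3*11 - 2)) = 1/(-9288 + (33 - 2)) = 1/(-9288 + 31) = 1/(-9257) = -1/9257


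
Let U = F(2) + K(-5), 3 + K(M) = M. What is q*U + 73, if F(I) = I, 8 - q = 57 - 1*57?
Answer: 25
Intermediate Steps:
K(M) = -3 + M
q = 8 (q = 8 - (57 - 1*57) = 8 - (57 - 57) = 8 - 1*0 = 8 + 0 = 8)
U = -6 (U = 2 + (-3 - 5) = 2 - 8 = -6)
q*U + 73 = 8*(-6) + 73 = -48 + 73 = 25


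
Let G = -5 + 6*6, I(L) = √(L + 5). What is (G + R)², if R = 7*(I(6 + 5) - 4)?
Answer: 961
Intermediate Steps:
I(L) = √(5 + L)
R = 0 (R = 7*(√(5 + (6 + 5)) - 4) = 7*(√(5 + 11) - 4) = 7*(√16 - 4) = 7*(4 - 4) = 7*0 = 0)
G = 31 (G = -5 + 36 = 31)
(G + R)² = (31 + 0)² = 31² = 961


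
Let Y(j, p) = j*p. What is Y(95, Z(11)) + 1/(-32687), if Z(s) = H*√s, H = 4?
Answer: -1/32687 + 380*√11 ≈ 1260.3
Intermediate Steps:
Z(s) = 4*√s
Y(95, Z(11)) + 1/(-32687) = 95*(4*√11) + 1/(-32687) = 380*√11 - 1/32687 = -1/32687 + 380*√11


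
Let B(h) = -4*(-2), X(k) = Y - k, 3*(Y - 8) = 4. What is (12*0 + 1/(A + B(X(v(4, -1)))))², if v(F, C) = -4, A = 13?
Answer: 1/441 ≈ 0.0022676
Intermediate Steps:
Y = 28/3 (Y = 8 + (⅓)*4 = 8 + 4/3 = 28/3 ≈ 9.3333)
X(k) = 28/3 - k
B(h) = 8
(12*0 + 1/(A + B(X(v(4, -1)))))² = (12*0 + 1/(13 + 8))² = (0 + 1/21)² = (1/21)² = 1/441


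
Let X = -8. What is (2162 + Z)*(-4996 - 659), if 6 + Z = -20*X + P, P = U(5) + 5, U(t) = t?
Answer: -13153530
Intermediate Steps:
P = 10 (P = 5 + 5 = 10)
Z = 164 (Z = -6 + (-20*(-8) + 10) = -6 + (160 + 10) = -6 + 170 = 164)
(2162 + Z)*(-4996 - 659) = (2162 + 164)*(-4996 - 659) = 2326*(-5655) = -13153530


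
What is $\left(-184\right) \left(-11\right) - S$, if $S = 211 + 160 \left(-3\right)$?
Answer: $2293$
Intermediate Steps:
$S = -269$ ($S = 211 - 480 = -269$)
$\left(-184\right) \left(-11\right) - S = \left(-184\right) \left(-11\right) - -269 = 2024 + 269 = 2293$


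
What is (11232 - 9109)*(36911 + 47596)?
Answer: 179408361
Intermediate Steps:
(11232 - 9109)*(36911 + 47596) = 2123*84507 = 179408361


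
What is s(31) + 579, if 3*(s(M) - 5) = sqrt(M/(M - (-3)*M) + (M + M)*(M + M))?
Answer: 584 + sqrt(15377)/6 ≈ 604.67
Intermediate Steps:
s(M) = 5 + sqrt(1/4 + 4*M**2)/3 (s(M) = 5 + sqrt(M/(M - (-3)*M) + (M + M)*(M + M))/3 = 5 + sqrt(M/(M + 3*M) + (2*M)*(2*M))/3 = 5 + sqrt(M/((4*M)) + 4*M**2)/3 = 5 + sqrt(M*(1/(4*M)) + 4*M**2)/3 = 5 + sqrt(1/4 + 4*M**2)/3)
s(31) + 579 = (5 + sqrt(1 + 16*31**2)/6) + 579 = (5 + sqrt(1 + 16*961)/6) + 579 = (5 + sqrt(1 + 15376)/6) + 579 = (5 + sqrt(15377)/6) + 579 = 584 + sqrt(15377)/6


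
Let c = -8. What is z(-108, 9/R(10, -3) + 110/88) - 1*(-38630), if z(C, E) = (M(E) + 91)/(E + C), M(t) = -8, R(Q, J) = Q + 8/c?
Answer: 16340158/423 ≈ 38629.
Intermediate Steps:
R(Q, J) = -1 + Q (R(Q, J) = Q + 8/(-8) = Q + 8*(-⅛) = Q - 1 = -1 + Q)
z(C, E) = 83/(C + E) (z(C, E) = (-8 + 91)/(E + C) = 83/(C + E))
z(-108, 9/R(10, -3) + 110/88) - 1*(-38630) = 83/(-108 + (9/(-1 + 10) + 110/88)) - 1*(-38630) = 83/(-108 + (9/9 + 110*(1/88))) + 38630 = 83/(-108 + (9*(⅑) + 5/4)) + 38630 = 83/(-108 + (1 + 5/4)) + 38630 = 83/(-108 + 9/4) + 38630 = 83/(-423/4) + 38630 = 83*(-4/423) + 38630 = -332/423 + 38630 = 16340158/423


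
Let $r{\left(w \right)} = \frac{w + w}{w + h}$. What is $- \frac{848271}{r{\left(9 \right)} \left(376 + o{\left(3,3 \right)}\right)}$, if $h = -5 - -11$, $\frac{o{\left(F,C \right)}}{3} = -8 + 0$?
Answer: $- \frac{1413785}{704} \approx -2008.2$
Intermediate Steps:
$o{\left(F,C \right)} = -24$ ($o{\left(F,C \right)} = 3 \left(-8 + 0\right) = 3 \left(-8\right) = -24$)
$h = 6$ ($h = -5 + 11 = 6$)
$r{\left(w \right)} = \frac{2 w}{6 + w}$ ($r{\left(w \right)} = \frac{w + w}{w + 6} = \frac{2 w}{6 + w}$)
$- \frac{848271}{r{\left(9 \right)} \left(376 + o{\left(3,3 \right)}\right)} = - \frac{848271}{2 \cdot 9 \frac{1}{6 + 9} \left(376 - 24\right)} = - \frac{848271}{2 \cdot 9 \cdot \frac{1}{15} \cdot 352} = - \frac{848271}{\frac{6}{5} \cdot 352} = - \frac{848271}{\frac{2112}{5}} = \left(-848271\right) \frac{5}{2112} = - \frac{1413785}{704}$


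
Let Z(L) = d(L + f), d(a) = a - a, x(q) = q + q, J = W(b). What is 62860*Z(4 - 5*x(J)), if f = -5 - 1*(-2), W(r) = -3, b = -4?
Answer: 0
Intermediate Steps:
J = -3
f = -3 (f = -5 + 2 = -3)
x(q) = 2*q
d(a) = 0
Z(L) = 0
62860*Z(4 - 5*x(J)) = 62860*0 = 0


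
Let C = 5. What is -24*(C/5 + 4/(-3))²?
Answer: -8/3 ≈ -2.6667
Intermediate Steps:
-24*(C/5 + 4/(-3))² = -24*(5/5 + 4/(-3))² = -24*(5*(⅕) + 4*(-⅓))² = -24*(1 - 4/3)² = -24*(-⅓)² = -24*⅑ = -8/3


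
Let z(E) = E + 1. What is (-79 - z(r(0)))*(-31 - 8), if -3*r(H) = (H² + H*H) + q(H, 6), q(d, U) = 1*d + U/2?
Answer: 3081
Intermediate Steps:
q(d, U) = d + U/2 (q(d, U) = d + U*(½) = d + U/2)
r(H) = -1 - 2*H²/3 - H/3 (r(H) = -((H² + H*H) + (H + (½)*6))/3 = -((H² + H²) + (H + 3))/3 = -(2*H² + (3 + H))/3 = -(3 + H + 2*H²)/3 = -1 - 2*H²/3 - H/3)
z(E) = 1 + E
(-79 - z(r(0)))*(-31 - 8) = (-79 - (1 + (-1 - ⅔*0² - ⅓*0)))*(-31 - 8) = (-79 - (1 + (-1 - ⅔*0 + 0)))*(-39) = (-79 - (1 + (-1 + 0 + 0)))*(-39) = (-79 - (1 - 1))*(-39) = (-79 - 1*0)*(-39) = (-79 + 0)*(-39) = -79*(-39) = 3081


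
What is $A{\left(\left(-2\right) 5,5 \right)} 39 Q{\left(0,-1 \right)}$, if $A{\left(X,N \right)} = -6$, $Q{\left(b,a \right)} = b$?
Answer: $0$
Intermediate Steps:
$A{\left(\left(-2\right) 5,5 \right)} 39 Q{\left(0,-1 \right)} = \left(-6\right) 39 \cdot 0 = \left(-234\right) 0 = 0$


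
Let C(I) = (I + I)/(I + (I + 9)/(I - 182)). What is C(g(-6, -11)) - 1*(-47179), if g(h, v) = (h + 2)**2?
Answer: 124133261/2631 ≈ 47181.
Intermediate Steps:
g(h, v) = (2 + h)**2
C(I) = 2*I/(I + (9 + I)/(-182 + I)) (C(I) = (2*I)/(I + (9 + I)/(-182 + I)) = 2*I/(I + (9 + I)/(-182 + I)))
C(g(-6, -11)) - 1*(-47179) = 2*(2 - 6)**2*(-182 + (2 - 6)**2)/(9 + ((2 - 6)**2)**2 - 181*(2 - 6)**2) - 1*(-47179) = 2*(-4)**2*(-182 + (-4)**2)/(9 + ((-4)**2)**2 - 181*(-4)**2) + 47179 = 2*16*(-182 + 16)/(9 + 16**2 - 181*16) + 47179 = 2*16*(-166)/(9 + 256 - 2896) + 47179 = 2*16*(-166)/(-2631) + 47179 = 2*16*(-1/2631)*(-166) + 47179 = 5312/2631 + 47179 = 124133261/2631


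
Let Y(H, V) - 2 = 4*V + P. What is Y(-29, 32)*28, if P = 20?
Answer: 4200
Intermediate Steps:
Y(H, V) = 22 + 4*V (Y(H, V) = 2 + (4*V + 20) = 2 + (20 + 4*V) = 22 + 4*V)
Y(-29, 32)*28 = (22 + 4*32)*28 = (22 + 128)*28 = 150*28 = 4200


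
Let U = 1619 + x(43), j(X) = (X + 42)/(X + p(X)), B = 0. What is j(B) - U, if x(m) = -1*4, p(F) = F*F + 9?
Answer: -4831/3 ≈ -1610.3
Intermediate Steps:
p(F) = 9 + F² (p(F) = F² + 9 = 9 + F²)
x(m) = -4
j(X) = (42 + X)/(9 + X + X²) (j(X) = (X + 42)/(X + (9 + X²)) = (42 + X)/(9 + X + X²))
U = 1615 (U = 1619 - 4 = 1615)
j(B) - U = (42 + 0)/(9 + 0 + 0²) - 1*1615 = 42/(9 + 0 + 0) - 1615 = 42/9 - 1615 = (⅑)*42 - 1615 = 14/3 - 1615 = -4831/3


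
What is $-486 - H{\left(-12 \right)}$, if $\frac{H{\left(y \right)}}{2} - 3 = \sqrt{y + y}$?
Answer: $-492 - 4 i \sqrt{6} \approx -492.0 - 9.798 i$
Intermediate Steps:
$H{\left(y \right)} = 6 + 2 \sqrt{2} \sqrt{y}$ ($H{\left(y \right)} = 6 + 2 \sqrt{y + y} = 6 + 2 \sqrt{2 y} = 6 + 2 \sqrt{2} \sqrt{y}$)
$-486 - H{\left(-12 \right)} = -486 - \left(6 + 2 \sqrt{2} \sqrt{-12}\right) = -486 - \left(6 + 2 \sqrt{2} \cdot 2 i \sqrt{3}\right) = -486 - \left(6 + 4 i \sqrt{6}\right) = -492 - 4 i \sqrt{6}$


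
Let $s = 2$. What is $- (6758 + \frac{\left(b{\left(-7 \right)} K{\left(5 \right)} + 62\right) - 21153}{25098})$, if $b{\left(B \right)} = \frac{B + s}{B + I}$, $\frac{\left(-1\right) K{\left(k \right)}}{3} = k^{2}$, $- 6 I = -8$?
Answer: $- \frac{1441524578}{213333} \approx -6757.2$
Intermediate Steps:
$I = \frac{4}{3}$ ($I = \left(- \frac{1}{6}\right) \left(-8\right) = \frac{4}{3} \approx 1.3333$)
$K{\left(k \right)} = - 3 k^{2}$
$b{\left(B \right)} = \frac{2 + B}{\frac{4}{3} + B}$ ($b{\left(B \right)} = \frac{B + 2}{B + \frac{4}{3}} = \frac{2 + B}{\frac{4}{3} + B}$)
$- (6758 + \frac{\left(b{\left(-7 \right)} K{\left(5 \right)} + 62\right) - 21153}{25098}) = - (6758 + \frac{\left(\frac{3 \left(2 - 7\right)}{4 + 3 \left(-7\right)} \left(- 3 \cdot 5^{2}\right) + 62\right) - 21153}{25098}) = - (6758 + \left(\left(3 \frac{1}{4 - 21} \left(-5\right) \left(\left(-3\right) 25\right) + 62\right) - 21153\right) \frac{1}{25098}) = - (6758 + \left(\left(3 \frac{1}{-17} \left(-5\right) \left(-75\right) + 62\right) - 21153\right) \frac{1}{25098}) = - (6758 + \left(\left(3 \left(- \frac{1}{17}\right) \left(-5\right) \left(-75\right) + 62\right) - 21153\right) \frac{1}{25098}) = - (6758 + \left(\left(\frac{15}{17} \left(-75\right) + 62\right) - 21153\right) \frac{1}{25098}) = - (6758 + \left(\left(- \frac{1125}{17} + 62\right) - 21153\right) \frac{1}{25098}) = - (6758 + \left(- \frac{71}{17} - 21153\right) \frac{1}{25098}) = - (6758 - \frac{179836}{213333}) = \left(-1\right) \frac{1441524578}{213333} = - \frac{1441524578}{213333}$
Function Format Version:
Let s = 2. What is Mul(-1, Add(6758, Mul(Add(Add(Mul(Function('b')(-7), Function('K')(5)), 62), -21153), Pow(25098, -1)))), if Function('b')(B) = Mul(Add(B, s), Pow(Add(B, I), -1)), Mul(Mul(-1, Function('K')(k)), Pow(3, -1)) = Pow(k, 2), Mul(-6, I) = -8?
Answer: Rational(-1441524578, 213333) ≈ -6757.2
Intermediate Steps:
I = Rational(4, 3) (I = Mul(Rational(-1, 6), -8) = Rational(4, 3) ≈ 1.3333)
Function('K')(k) = Mul(-3, Pow(k, 2))
Function('b')(B) = Mul(Pow(Add(Rational(4, 3), B), -1), Add(2, B)) (Function('b')(B) = Mul(Add(B, 2), Pow(Add(B, Rational(4, 3)), -1)) = Mul(Add(2, B), Pow(Add(Rational(4, 3), B), -1)) = Mul(Pow(Add(Rational(4, 3), B), -1), Add(2, B)))
Mul(-1, Add(6758, Mul(Add(Add(Mul(Function('b')(-7), Function('K')(5)), 62), -21153), Pow(25098, -1)))) = Mul(-1, Add(6758, Mul(Add(Add(Mul(Mul(3, Pow(Add(4, Mul(3, -7)), -1), Add(2, -7)), Mul(-3, Pow(5, 2))), 62), -21153), Pow(25098, -1)))) = Mul(-1, Add(6758, Mul(Add(Add(Mul(Mul(3, Pow(Add(4, -21), -1), -5), Mul(-3, 25)), 62), -21153), Rational(1, 25098)))) = Mul(-1, Add(6758, Mul(Add(Add(Mul(Mul(3, Pow(-17, -1), -5), -75), 62), -21153), Rational(1, 25098)))) = Mul(-1, Add(6758, Mul(Add(Add(Mul(Mul(3, Rational(-1, 17), -5), -75), 62), -21153), Rational(1, 25098)))) = Mul(-1, Add(6758, Mul(Add(Add(Mul(Rational(15, 17), -75), 62), -21153), Rational(1, 25098)))) = Mul(-1, Add(6758, Mul(Add(Add(Rational(-1125, 17), 62), -21153), Rational(1, 25098)))) = Mul(-1, Add(6758, Mul(Add(Rational(-71, 17), -21153), Rational(1, 25098)))) = Mul(-1, Add(6758, Mul(Rational(-359672, 17), Rational(1, 25098)))) = Mul(-1, Add(6758, Rational(-179836, 213333))) = Mul(-1, Rational(1441524578, 213333)) = Rational(-1441524578, 213333)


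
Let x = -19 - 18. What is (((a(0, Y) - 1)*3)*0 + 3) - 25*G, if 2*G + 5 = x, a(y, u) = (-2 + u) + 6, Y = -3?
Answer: 528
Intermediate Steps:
a(y, u) = 4 + u
x = -37
G = -21 (G = -5/2 + (½)*(-37) = -5/2 - 37/2 = -21)
(((a(0, Y) - 1)*3)*0 + 3) - 25*G = ((((4 - 3) - 1)*3)*0 + 3) - 25*(-21) = (((1 - 1)*3)*0 + 3) + 525 = ((0*3)*0 + 3) + 525 = (0*0 + 3) + 525 = (0 + 3) + 525 = 3 + 525 = 528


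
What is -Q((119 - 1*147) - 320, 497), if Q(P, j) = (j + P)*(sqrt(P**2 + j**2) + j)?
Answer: -74053 - 149*sqrt(368113) ≈ -1.6445e+5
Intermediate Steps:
Q(P, j) = (P + j)*(j + sqrt(P**2 + j**2))
-Q((119 - 1*147) - 320, 497) = -(497**2 + ((119 - 1*147) - 320)*497 + ((119 - 1*147) - 320)*sqrt(((119 - 1*147) - 320)**2 + 497**2) + 497*sqrt(((119 - 1*147) - 320)**2 + 497**2)) = -(247009 + ((119 - 147) - 320)*497 + ((119 - 147) - 320)*sqrt(((119 - 147) - 320)**2 + 247009) + 497*sqrt(((119 - 147) - 320)**2 + 247009)) = -(247009 + (-28 - 320)*497 + (-28 - 320)*sqrt((-28 - 320)**2 + 247009) + 497*sqrt((-28 - 320)**2 + 247009)) = -(247009 - 348*497 - 348*sqrt((-348)**2 + 247009) + 497*sqrt((-348)**2 + 247009)) = -(247009 - 172956 - 348*sqrt(121104 + 247009) + 497*sqrt(121104 + 247009)) = -(247009 - 172956 - 348*sqrt(368113) + 497*sqrt(368113)) = -(74053 + 149*sqrt(368113)) = -74053 - 149*sqrt(368113)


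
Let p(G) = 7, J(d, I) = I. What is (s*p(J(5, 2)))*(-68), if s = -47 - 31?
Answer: 37128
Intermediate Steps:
s = -78
(s*p(J(5, 2)))*(-68) = -78*7*(-68) = -546*(-68) = 37128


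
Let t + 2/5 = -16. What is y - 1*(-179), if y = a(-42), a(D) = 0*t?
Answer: 179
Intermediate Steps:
t = -82/5 (t = -2/5 - 16 = -82/5 ≈ -16.400)
a(D) = 0 (a(D) = 0*(-82/5) = 0)
y = 0
y - 1*(-179) = 0 - 1*(-179) = 0 + 179 = 179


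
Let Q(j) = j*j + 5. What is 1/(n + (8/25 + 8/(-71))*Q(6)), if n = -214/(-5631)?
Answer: 9995025/85340378 ≈ 0.11712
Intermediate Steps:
n = 214/5631 (n = -214*(-1/5631) = 214/5631 ≈ 0.038004)
Q(j) = 5 + j**2 (Q(j) = j**2 + 5 = 5 + j**2)
1/(n + (8/25 + 8/(-71))*Q(6)) = 1/(214/5631 + (8/25 + 8/(-71))*(5 + 6**2)) = 1/(214/5631 + (8*(1/25) + 8*(-1/71))*(5 + 36)) = 1/(214/5631 + (8/25 - 8/71)*41) = 1/(214/5631 + (368/1775)*41) = 1/(214/5631 + 15088/1775) = 1/(85340378/9995025) = 9995025/85340378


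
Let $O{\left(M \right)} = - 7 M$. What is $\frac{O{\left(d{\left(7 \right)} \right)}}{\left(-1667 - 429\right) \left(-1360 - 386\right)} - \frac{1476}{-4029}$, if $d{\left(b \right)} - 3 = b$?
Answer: $\frac{900218531}{2457432144} \approx 0.36632$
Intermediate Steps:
$d{\left(b \right)} = 3 + b$
$\frac{O{\left(d{\left(7 \right)} \right)}}{\left(-1667 - 429\right) \left(-1360 - 386\right)} - \frac{1476}{-4029} = \frac{\left(-7\right) \left(3 + 7\right)}{\left(-1667 - 429\right) \left(-1360 - 386\right)} - \frac{1476}{-4029} = \frac{\left(-7\right) 10}{\left(-2096\right) \left(-1746\right)} - - \frac{492}{1343} = - \frac{70}{3659616} + \frac{492}{1343} = \left(-70\right) \frac{1}{3659616} + \frac{492}{1343} = - \frac{35}{1829808} + \frac{492}{1343} = \frac{900218531}{2457432144}$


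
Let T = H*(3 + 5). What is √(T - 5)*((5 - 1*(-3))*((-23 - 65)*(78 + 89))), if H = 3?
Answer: -117568*√19 ≈ -5.1247e+5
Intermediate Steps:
T = 24 (T = 3*(3 + 5) = 3*8 = 24)
√(T - 5)*((5 - 1*(-3))*((-23 - 65)*(78 + 89))) = √(24 - 5)*((5 - 1*(-3))*((-23 - 65)*(78 + 89))) = √19*((5 + 3)*(-88*167)) = √19*(8*(-14696)) = √19*(-117568) = -117568*√19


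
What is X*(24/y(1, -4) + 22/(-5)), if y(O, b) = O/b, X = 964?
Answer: -483928/5 ≈ -96786.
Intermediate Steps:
X*(24/y(1, -4) + 22/(-5)) = 964*(24/((1/(-4))) + 22/(-5)) = 964*(24/((1*(-1/4))) + 22*(-1/5)) = 964*(24/(-1/4) - 22/5) = 964*(24*(-4) - 22/5) = 964*(-96 - 22/5) = 964*(-502/5) = -483928/5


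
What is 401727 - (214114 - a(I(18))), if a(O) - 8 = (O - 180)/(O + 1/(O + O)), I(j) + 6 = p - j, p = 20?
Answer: 6192965/33 ≈ 1.8767e+5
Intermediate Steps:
I(j) = 14 - j (I(j) = -6 + (20 - j) = 14 - j)
a(O) = 8 + (-180 + O)/(O + 1/(2*O)) (a(O) = 8 + (O - 180)/(O + 1/(O + O)) = 8 + (-180 + O)/(O + 1/(2*O)))
401727 - (214114 - a(I(18))) = 401727 - (214114 - 2*(4 - 180*(14 - 1*18) + 9*(14 - 1*18)²)/(1 + 2*(14 - 1*18)²)) = 401727 - (214114 - 2*(4 - 180*(14 - 18) + 9*(14 - 18)²)/(1 + 2*(14 - 18)²)) = 401727 - (214114 - 2*(4 - 180*(-4) + 9*(-4)²)/(1 + 2*(-4)²)) = 401727 - (214114 - 2*(4 + 720 + 9*16)/(1 + 2*16)) = 401727 - (214114 - 2*(4 + 720 + 144)/(1 + 32)) = 401727 - (214114 - 2*868/33) = 401727 - (214114 - 1*1736/33) = 401727 - (214114 - 1736/33) = 401727 - 1*7064026/33 = 401727 - 7064026/33 = 6192965/33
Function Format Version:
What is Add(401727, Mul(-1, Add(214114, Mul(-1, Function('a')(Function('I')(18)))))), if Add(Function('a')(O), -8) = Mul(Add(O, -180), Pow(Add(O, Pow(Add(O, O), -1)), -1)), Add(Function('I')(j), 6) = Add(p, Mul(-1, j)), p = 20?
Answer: Rational(6192965, 33) ≈ 1.8767e+5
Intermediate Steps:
Function('I')(j) = Add(14, Mul(-1, j)) (Function('I')(j) = Add(-6, Add(20, Mul(-1, j))) = Add(14, Mul(-1, j)))
Function('a')(O) = Add(8, Mul(Pow(Add(O, Mul(Rational(1, 2), Pow(O, -1))), -1), Add(-180, O))) (Function('a')(O) = Add(8, Mul(Add(O, -180), Pow(Add(O, Pow(Add(O, O), -1)), -1))) = Add(8, Mul(Add(-180, O), Pow(Add(O, Pow(Mul(2, O), -1)), -1))) = Add(8, Mul(Add(-180, O), Pow(Add(O, Mul(Rational(1, 2), Pow(O, -1))), -1))) = Add(8, Mul(Pow(Add(O, Mul(Rational(1, 2), Pow(O, -1))), -1), Add(-180, O))))
Add(401727, Mul(-1, Add(214114, Mul(-1, Function('a')(Function('I')(18)))))) = Add(401727, Mul(-1, Add(214114, Mul(-1, Mul(2, Pow(Add(1, Mul(2, Pow(Add(14, Mul(-1, 18)), 2))), -1), Add(4, Mul(-180, Add(14, Mul(-1, 18))), Mul(9, Pow(Add(14, Mul(-1, 18)), 2)))))))) = Add(401727, Mul(-1, Add(214114, Mul(-1, Mul(2, Pow(Add(1, Mul(2, Pow(Add(14, -18), 2))), -1), Add(4, Mul(-180, Add(14, -18)), Mul(9, Pow(Add(14, -18), 2)))))))) = Add(401727, Mul(-1, Add(214114, Mul(-1, Mul(2, Pow(Add(1, Mul(2, Pow(-4, 2))), -1), Add(4, Mul(-180, -4), Mul(9, Pow(-4, 2)))))))) = Add(401727, Mul(-1, Add(214114, Mul(-1, Mul(2, Pow(Add(1, Mul(2, 16)), -1), Add(4, 720, Mul(9, 16))))))) = Add(401727, Mul(-1, Add(214114, Mul(-1, Mul(2, Pow(Add(1, 32), -1), Add(4, 720, 144)))))) = Add(401727, Mul(-1, Add(214114, Mul(-1, Mul(2, Pow(33, -1), 868))))) = Add(401727, Mul(-1, Add(214114, Mul(-1, Mul(2, Rational(1, 33), 868))))) = Add(401727, Mul(-1, Add(214114, Mul(-1, Rational(1736, 33))))) = Add(401727, Mul(-1, Add(214114, Rational(-1736, 33)))) = Add(401727, Mul(-1, Rational(7064026, 33))) = Add(401727, Rational(-7064026, 33)) = Rational(6192965, 33)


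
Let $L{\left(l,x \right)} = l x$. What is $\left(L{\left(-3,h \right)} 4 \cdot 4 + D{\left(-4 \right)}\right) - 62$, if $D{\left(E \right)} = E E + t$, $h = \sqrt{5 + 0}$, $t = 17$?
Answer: $-29 - 48 \sqrt{5} \approx -136.33$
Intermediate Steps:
$h = \sqrt{5} \approx 2.2361$
$D{\left(E \right)} = 17 + E^{2}$ ($D{\left(E \right)} = E E + 17 = E^{2} + 17 = 17 + E^{2}$)
$\left(L{\left(-3,h \right)} 4 \cdot 4 + D{\left(-4 \right)}\right) - 62 = \left(- 3 \sqrt{5} \cdot 4 \cdot 4 + \left(17 + \left(-4\right)^{2}\right)\right) - 62 = \left(- 12 \sqrt{5} \cdot 4 + \left(17 + 16\right)\right) - 62 = \left(- 48 \sqrt{5} + 33\right) - 62 = \left(33 - 48 \sqrt{5}\right) - 62 = -29 - 48 \sqrt{5}$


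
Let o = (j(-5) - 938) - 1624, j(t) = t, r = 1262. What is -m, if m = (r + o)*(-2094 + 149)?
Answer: -2538225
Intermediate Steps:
o = -2567 (o = (-5 - 938) - 1624 = -943 - 1624 = -2567)
m = 2538225 (m = (1262 - 2567)*(-2094 + 149) = -1305*(-1945) = 2538225)
-m = -1*2538225 = -2538225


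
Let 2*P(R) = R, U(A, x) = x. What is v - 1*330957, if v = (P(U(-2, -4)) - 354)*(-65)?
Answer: -307817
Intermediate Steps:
P(R) = R/2
v = 23140 (v = ((½)*(-4) - 354)*(-65) = (-2 - 354)*(-65) = -356*(-65) = 23140)
v - 1*330957 = 23140 - 1*330957 = 23140 - 330957 = -307817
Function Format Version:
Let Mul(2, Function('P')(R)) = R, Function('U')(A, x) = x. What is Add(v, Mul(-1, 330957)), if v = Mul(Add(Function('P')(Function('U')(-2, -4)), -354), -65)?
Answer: -307817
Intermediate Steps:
Function('P')(R) = Mul(Rational(1, 2), R)
v = 23140 (v = Mul(Add(Mul(Rational(1, 2), -4), -354), -65) = Mul(Add(-2, -354), -65) = Mul(-356, -65) = 23140)
Add(v, Mul(-1, 330957)) = Add(23140, Mul(-1, 330957)) = Add(23140, -330957) = -307817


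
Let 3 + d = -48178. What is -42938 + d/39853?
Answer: -1711256295/39853 ≈ -42939.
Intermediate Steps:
d = -48181 (d = -3 - 48178 = -48181)
-42938 + d/39853 = -42938 - 48181/39853 = -1711256295/39853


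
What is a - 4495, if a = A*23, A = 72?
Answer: -2839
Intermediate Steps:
a = 1656 (a = 72*23 = 1656)
a - 4495 = 1656 - 4495 = -2839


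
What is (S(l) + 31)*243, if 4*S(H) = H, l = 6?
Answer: 15795/2 ≈ 7897.5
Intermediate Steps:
S(H) = H/4
(S(l) + 31)*243 = ((1/4)*6 + 31)*243 = (3/2 + 31)*243 = (65/2)*243 = 15795/2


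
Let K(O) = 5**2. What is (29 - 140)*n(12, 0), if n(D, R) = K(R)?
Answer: -2775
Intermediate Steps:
K(O) = 25
n(D, R) = 25
(29 - 140)*n(12, 0) = (29 - 140)*25 = -111*25 = -2775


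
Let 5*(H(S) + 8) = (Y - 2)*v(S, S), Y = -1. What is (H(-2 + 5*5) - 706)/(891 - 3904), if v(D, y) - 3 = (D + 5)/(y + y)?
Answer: 82359/346495 ≈ 0.23769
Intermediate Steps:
v(D, y) = 3 + (5 + D)/(2*y) (v(D, y) = 3 + (D + 5)/(y + y) = 3 + (5 + D)/((2*y)) = 3 + (5 + D)*(1/(2*y)) = 3 + (5 + D)/(2*y))
H(S) = -8 - 3*(5 + 7*S)/(10*S) (H(S) = -8 + ((-1 - 2)*((5 + S + 6*S)/(2*S)))/5 = -8 + (-3*(5 + 7*S)/(2*S))/5 = -8 - 3*(5 + 7*S)/(10*S))
(H(-2 + 5*5) - 706)/(891 - 3904) = ((-15 - 101*(-2 + 5*5))/(10*(-2 + 5*5)) - 706)/(891 - 3904) = ((-15 - 101*(-2 + 25))/(10*(-2 + 25)) - 706)/(-3013) = ((1/10)*(-15 - 101*23)/23 - 706)*(-1/3013) = ((1/10)*(1/23)*(-15 - 2323) - 706)*(-1/3013) = ((1/10)*(1/23)*(-2338) - 706)*(-1/3013) = (-1169/115 - 706)*(-1/3013) = -82359/115*(-1/3013) = 82359/346495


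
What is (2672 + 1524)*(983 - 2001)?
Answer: -4271528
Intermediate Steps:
(2672 + 1524)*(983 - 2001) = 4196*(-1018) = -4271528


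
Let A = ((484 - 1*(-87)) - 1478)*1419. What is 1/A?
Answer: -1/1287033 ≈ -7.7698e-7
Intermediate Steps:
A = -1287033 (A = ((484 + 87) - 1478)*1419 = (571 - 1478)*1419 = -907*1419 = -1287033)
1/A = 1/(-1287033) = -1/1287033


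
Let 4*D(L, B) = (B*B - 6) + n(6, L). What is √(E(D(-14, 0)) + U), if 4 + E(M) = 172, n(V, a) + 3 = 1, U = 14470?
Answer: √14638 ≈ 120.99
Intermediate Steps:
n(V, a) = -2 (n(V, a) = -3 + 1 = -2)
D(L, B) = -2 + B²/4 (D(L, B) = ((B*B - 6) - 2)/4 = ((B² - 6) - 2)/4 = ((-6 + B²) - 2)/4 = (-8 + B²)/4 = -2 + B²/4)
E(M) = 168 (E(M) = -4 + 172 = 168)
√(E(D(-14, 0)) + U) = √(168 + 14470) = √14638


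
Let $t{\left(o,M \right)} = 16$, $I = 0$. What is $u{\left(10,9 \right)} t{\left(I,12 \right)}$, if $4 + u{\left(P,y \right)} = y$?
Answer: $80$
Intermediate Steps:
$u{\left(P,y \right)} = -4 + y$
$u{\left(10,9 \right)} t{\left(I,12 \right)} = \left(-4 + 9\right) 16 = 5 \cdot 16 = 80$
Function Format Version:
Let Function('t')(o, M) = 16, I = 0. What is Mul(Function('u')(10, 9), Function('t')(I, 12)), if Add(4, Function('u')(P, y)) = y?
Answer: 80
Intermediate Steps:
Function('u')(P, y) = Add(-4, y)
Mul(Function('u')(10, 9), Function('t')(I, 12)) = Mul(Add(-4, 9), 16) = Mul(5, 16) = 80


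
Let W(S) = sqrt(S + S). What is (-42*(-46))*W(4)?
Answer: 3864*sqrt(2) ≈ 5464.5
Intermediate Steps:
W(S) = sqrt(2)*sqrt(S) (W(S) = sqrt(2*S) = sqrt(2)*sqrt(S))
(-42*(-46))*W(4) = (-42*(-46))*(sqrt(2)*sqrt(4)) = 1932*(sqrt(2)*2) = 1932*(2*sqrt(2)) = 3864*sqrt(2)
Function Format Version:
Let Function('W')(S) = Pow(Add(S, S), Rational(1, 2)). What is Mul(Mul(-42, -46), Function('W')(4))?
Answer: Mul(3864, Pow(2, Rational(1, 2))) ≈ 5464.5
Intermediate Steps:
Function('W')(S) = Mul(Pow(2, Rational(1, 2)), Pow(S, Rational(1, 2))) (Function('W')(S) = Pow(Mul(2, S), Rational(1, 2)) = Mul(Pow(2, Rational(1, 2)), Pow(S, Rational(1, 2))))
Mul(Mul(-42, -46), Function('W')(4)) = Mul(Mul(-42, -46), Mul(Pow(2, Rational(1, 2)), Pow(4, Rational(1, 2)))) = Mul(1932, Mul(Pow(2, Rational(1, 2)), 2)) = Mul(1932, Mul(2, Pow(2, Rational(1, 2)))) = Mul(3864, Pow(2, Rational(1, 2)))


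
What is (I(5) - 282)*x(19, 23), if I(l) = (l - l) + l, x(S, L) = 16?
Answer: -4432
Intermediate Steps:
I(l) = l (I(l) = 0 + l = l)
(I(5) - 282)*x(19, 23) = (5 - 282)*16 = -277*16 = -4432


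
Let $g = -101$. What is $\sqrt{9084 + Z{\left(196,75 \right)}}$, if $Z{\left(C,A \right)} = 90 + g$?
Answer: $\sqrt{9073} \approx 95.252$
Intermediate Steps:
$Z{\left(C,A \right)} = -11$ ($Z{\left(C,A \right)} = 90 - 101 = -11$)
$\sqrt{9084 + Z{\left(196,75 \right)}} = \sqrt{9084 - 11} = \sqrt{9073}$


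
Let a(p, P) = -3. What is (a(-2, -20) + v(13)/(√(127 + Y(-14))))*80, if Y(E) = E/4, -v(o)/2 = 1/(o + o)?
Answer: -240 - 80*√494/3211 ≈ -240.55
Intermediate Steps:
v(o) = -1/o (v(o) = -2/(o + o) = -2*1/(2*o) = -1/o)
Y(E) = E/4 (Y(E) = E*(¼) = E/4)
(a(-2, -20) + v(13)/(√(127 + Y(-14))))*80 = (-3 + (-1/13)/(√(127 + (¼)*(-14))))*80 = (-3 + (-1*1/13)/(√(127 - 7/2)))*80 = (-3 - √494/247/13)*80 = (-3 - √494/3211)*80 = -240 - 80*√494/3211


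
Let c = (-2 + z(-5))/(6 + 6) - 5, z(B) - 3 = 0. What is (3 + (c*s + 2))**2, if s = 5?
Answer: 55225/144 ≈ 383.51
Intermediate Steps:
z(B) = 3 (z(B) = 3 + 0 = 3)
c = -59/12 (c = (-2 + 3)/(6 + 6) - 5 = 1/12 - 5 = -59/12 ≈ -4.9167)
(3 + (c*s + 2))**2 = (3 + (-59/12*5 + 2))**2 = (3 + (-295/12 + 2))**2 = (3 - 271/12)**2 = (-235/12)**2 = 55225/144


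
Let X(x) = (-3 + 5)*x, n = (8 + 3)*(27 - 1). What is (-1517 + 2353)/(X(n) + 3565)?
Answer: 836/4137 ≈ 0.20208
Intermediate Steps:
n = 286 (n = 11*26 = 286)
X(x) = 2*x
(-1517 + 2353)/(X(n) + 3565) = (-1517 + 2353)/(2*286 + 3565) = 836/(572 + 3565) = 836/4137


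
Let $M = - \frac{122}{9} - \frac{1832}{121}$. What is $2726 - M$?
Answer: $\frac{2999864}{1089} \approx 2754.7$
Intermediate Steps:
$M = - \frac{31250}{1089}$ ($M = \left(-122\right) \frac{1}{9} - \frac{1832}{121} = - \frac{122}{9} - \frac{1832}{121} = - \frac{31250}{1089} \approx -28.696$)
$2726 - M = 2726 - - \frac{31250}{1089} = 2726 + \frac{31250}{1089} = \frac{2999864}{1089}$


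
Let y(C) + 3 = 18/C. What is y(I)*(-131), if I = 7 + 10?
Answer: 4323/17 ≈ 254.29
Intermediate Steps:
I = 17
y(C) = -3 + 18/C
y(I)*(-131) = (-3 + 18/17)*(-131) = -33/17*(-131) = 4323/17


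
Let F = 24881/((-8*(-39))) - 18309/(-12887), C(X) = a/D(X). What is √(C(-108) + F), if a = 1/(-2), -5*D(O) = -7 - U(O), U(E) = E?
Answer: √68314715823435510/29006796 ≈ 9.0107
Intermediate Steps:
D(O) = 7/5 + O/5 (D(O) = -(-7 - O)/5 = 7/5 + O/5)
a = -½ ≈ -0.50000
C(X) = -1/(2*(7/5 + X/5))
F = 326353855/4020744 (F = 24881/312 - 18309*(-1/12887) = 24881*(1/312) + 18309/12887 = 24881/312 + 18309/12887 = 326353855/4020744 ≈ 81.167)
√(C(-108) + F) = √(-5/(14 + 2*(-108)) + 326353855/4020744) = √(-5/(14 - 216) + 326353855/4020744) = √(-5/(-202) + 326353855/4020744) = √(-5*(-1/202) + 326353855/4020744) = √(5/202 + 326353855/4020744) = √(32971791215/406095144) = √68314715823435510/29006796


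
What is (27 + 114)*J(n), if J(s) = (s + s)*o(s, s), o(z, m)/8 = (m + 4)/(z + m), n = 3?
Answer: 7896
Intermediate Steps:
o(z, m) = 8*(4 + m)/(m + z) (o(z, m) = 8*((m + 4)/(z + m)) = 8*((4 + m)/(m + z)) = 8*(4 + m)/(m + z))
J(s) = 32 + 8*s (J(s) = (s + s)*(8*(4 + s)/(s + s)) = (2*s)*(8*(4 + s)/((2*s))) = (2*s)*(8*(1/(2*s))*(4 + s)) = (2*s)*(4*(4 + s)/s) = 32 + 8*s)
(27 + 114)*J(n) = (27 + 114)*(32 + 8*3) = 141*(32 + 24) = 141*56 = 7896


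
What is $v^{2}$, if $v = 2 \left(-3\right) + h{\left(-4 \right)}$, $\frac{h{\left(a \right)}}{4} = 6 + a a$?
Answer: $6724$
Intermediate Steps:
$h{\left(a \right)} = 24 + 4 a^{2}$ ($h{\left(a \right)} = 4 \left(6 + a a\right) = 4 \left(6 + a^{2}\right) = 24 + 4 a^{2}$)
$v = 82$ ($v = 2 \left(-3\right) + \left(24 + 4 \left(-4\right)^{2}\right) = -6 + \left(24 + 4 \cdot 16\right) = -6 + \left(24 + 64\right) = -6 + 88 = 82$)
$v^{2} = 82^{2} = 6724$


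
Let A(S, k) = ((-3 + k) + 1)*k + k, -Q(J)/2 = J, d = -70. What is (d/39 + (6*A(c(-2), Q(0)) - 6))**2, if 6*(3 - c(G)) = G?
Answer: 92416/1521 ≈ 60.760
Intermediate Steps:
Q(J) = -2*J
c(G) = 3 - G/6
A(S, k) = k + k*(-2 + k) (A(S, k) = (-2 + k)*k + k = k*(-2 + k) + k = k + k*(-2 + k))
(d/39 + (6*A(c(-2), Q(0)) - 6))**2 = (-70/39 + (6*((-2*0)*(-1 - 2*0)) - 6))**2 = (-70*1/39 + (6*(0*(-1 + 0)) - 6))**2 = (-70/39 + (6*(0*(-1)) - 6))**2 = (-70/39 + (6*0 - 6))**2 = (-70/39 + (0 - 6))**2 = (-70/39 - 6)**2 = (-304/39)**2 = 92416/1521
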